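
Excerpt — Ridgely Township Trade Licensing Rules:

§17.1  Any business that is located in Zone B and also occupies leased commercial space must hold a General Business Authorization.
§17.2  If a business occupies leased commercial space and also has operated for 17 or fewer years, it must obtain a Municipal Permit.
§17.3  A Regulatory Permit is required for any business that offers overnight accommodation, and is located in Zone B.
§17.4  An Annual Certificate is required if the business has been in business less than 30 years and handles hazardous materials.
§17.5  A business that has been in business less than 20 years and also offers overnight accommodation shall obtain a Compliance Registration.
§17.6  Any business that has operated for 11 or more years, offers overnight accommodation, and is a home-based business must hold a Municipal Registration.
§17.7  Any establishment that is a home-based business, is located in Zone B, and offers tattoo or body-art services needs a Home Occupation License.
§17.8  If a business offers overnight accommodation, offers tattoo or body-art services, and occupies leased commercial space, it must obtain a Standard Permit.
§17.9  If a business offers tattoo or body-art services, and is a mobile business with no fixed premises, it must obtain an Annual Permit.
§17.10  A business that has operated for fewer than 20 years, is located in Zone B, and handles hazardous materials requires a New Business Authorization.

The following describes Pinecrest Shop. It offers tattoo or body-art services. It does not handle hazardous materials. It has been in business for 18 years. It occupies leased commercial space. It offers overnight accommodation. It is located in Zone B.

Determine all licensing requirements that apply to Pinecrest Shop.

Compliance Registration, General Business Authorization, Regulatory Permit, Standard Permit

§17.1 is located in Zone B; occupies leased commercial space → General Business Authorization required.
§17.2 occupies leased commercial space; years in business 18 > 17 → Municipal Permit not required.
§17.3 offers overnight accommodation; is located in Zone B → Regulatory Permit required.
§17.4 years in business 18 < 30; does not handle hazardous materials → Annual Certificate not required.
§17.5 years in business 18 < 20; offers overnight accommodation → Compliance Registration required.
§17.6 years in business 18 ≥ 11; offers overnight accommodation; occupies leased commercial space (not: is a home-based business) → Municipal Registration not required.
§17.7 occupies leased commercial space (not: is a home-based business); is located in Zone B; offers tattoo or body-art services → Home Occupation License not required.
§17.8 offers overnight accommodation; offers tattoo or body-art services; occupies leased commercial space → Standard Permit required.
§17.9 offers tattoo or body-art services; occupies leased commercial space (not: is a mobile business with no fixed premises) → Annual Permit not required.
§17.10 years in business 18 < 20; is located in Zone B; does not handle hazardous materials → New Business Authorization not required.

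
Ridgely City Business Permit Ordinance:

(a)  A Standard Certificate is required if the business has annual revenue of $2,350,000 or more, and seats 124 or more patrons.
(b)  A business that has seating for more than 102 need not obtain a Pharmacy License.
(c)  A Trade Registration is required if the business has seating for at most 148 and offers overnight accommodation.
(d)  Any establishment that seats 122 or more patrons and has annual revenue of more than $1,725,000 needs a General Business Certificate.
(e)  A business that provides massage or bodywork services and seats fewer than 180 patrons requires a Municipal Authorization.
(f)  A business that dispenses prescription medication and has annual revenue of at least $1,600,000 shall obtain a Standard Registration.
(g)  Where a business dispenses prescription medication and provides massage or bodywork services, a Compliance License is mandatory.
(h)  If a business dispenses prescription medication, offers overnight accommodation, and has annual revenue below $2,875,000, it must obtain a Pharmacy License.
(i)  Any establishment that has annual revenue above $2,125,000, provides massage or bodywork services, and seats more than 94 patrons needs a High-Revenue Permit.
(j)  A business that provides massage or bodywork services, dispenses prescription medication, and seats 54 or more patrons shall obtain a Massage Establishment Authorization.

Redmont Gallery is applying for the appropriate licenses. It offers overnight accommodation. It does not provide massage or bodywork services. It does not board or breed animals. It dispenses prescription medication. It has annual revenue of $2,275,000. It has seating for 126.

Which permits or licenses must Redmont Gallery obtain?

(a) revenue $2,275,000 < $2,350,000; seating 126 ≥ 124 → Standard Certificate not required.
(b) seating 126 > 102 → exempt from Pharmacy License.
(c) seating 126 ≤ 148; offers overnight accommodation → Trade Registration required.
(d) seating 126 ≥ 122; revenue $2,275,000 > $1,725,000 → General Business Certificate required.
(e) does not provide massage or bodywork services; seating 126 < 180 → Municipal Authorization not required.
(f) dispenses prescription medication; revenue $2,275,000 ≥ $1,600,000 → Standard Registration required.
(g) dispenses prescription medication; does not provide massage or bodywork services → Compliance License not required.
(h) dispenses prescription medication; offers overnight accommodation; revenue $2,275,000 < $2,875,000 → Pharmacy License required.
(i) revenue $2,275,000 > $2,125,000; does not provide massage or bodywork services; seating 126 > 94 → High-Revenue Permit not required.
(j) does not provide massage or bodywork services; dispenses prescription medication; seating 126 ≥ 54 → Massage Establishment Authorization not required.

General Business Certificate, Standard Registration, Trade Registration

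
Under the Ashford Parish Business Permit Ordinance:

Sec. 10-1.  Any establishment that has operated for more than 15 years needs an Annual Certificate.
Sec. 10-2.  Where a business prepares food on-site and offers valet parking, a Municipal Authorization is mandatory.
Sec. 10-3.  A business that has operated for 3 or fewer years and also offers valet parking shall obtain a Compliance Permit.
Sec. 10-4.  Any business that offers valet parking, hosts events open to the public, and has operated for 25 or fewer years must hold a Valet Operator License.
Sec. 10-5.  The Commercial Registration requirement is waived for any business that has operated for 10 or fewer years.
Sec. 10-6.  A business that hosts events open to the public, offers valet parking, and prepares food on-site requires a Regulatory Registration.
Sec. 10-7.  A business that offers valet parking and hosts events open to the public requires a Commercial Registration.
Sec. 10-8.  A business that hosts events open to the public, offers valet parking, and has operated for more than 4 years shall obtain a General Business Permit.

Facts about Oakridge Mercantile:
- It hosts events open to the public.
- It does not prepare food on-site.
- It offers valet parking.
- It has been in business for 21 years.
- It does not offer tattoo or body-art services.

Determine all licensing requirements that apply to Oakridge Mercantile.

Sec. 10-1. years in business 21 > 15 → Annual Certificate required.
Sec. 10-2. does not prepare food on-site; offers valet parking → Municipal Authorization not required.
Sec. 10-3. years in business 21 > 3; offers valet parking → Compliance Permit not required.
Sec. 10-4. offers valet parking; hosts events open to the public; years in business 21 ≤ 25 → Valet Operator License required.
Sec. 10-5. years in business 21 > 10 → Commercial Registration exemption does not apply.
Sec. 10-6. hosts events open to the public; offers valet parking; does not prepare food on-site → Regulatory Registration not required.
Sec. 10-7. offers valet parking; hosts events open to the public → Commercial Registration required.
Sec. 10-8. hosts events open to the public; offers valet parking; years in business 21 > 4 → General Business Permit required.

Annual Certificate, Commercial Registration, General Business Permit, Valet Operator License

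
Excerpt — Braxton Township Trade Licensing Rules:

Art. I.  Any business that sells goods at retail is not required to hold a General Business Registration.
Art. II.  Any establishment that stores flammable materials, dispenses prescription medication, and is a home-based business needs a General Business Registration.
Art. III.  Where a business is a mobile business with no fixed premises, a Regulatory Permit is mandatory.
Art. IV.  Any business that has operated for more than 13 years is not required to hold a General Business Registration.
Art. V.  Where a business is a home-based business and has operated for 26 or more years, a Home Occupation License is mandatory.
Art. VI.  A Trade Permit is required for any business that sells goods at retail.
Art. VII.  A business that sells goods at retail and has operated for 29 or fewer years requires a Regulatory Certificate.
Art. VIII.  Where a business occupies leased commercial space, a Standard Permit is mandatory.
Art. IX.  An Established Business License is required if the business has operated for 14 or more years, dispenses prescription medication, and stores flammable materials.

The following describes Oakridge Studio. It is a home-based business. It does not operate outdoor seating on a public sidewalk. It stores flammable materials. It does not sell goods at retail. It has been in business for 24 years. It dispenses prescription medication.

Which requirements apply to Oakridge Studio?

Art. I. does not sell goods at retail → General Business Registration exemption does not apply.
Art. II. stores flammable materials; dispenses prescription medication; is a home-based business → General Business Registration required.
Art. III. is a home-based business (not: is a mobile business with no fixed premises) → Regulatory Permit not required.
Art. IV. years in business 24 > 13 → exempt from General Business Registration.
Art. V. is a home-based business; years in business 24 < 26 → Home Occupation License not required.
Art. VI. does not sell goods at retail → Trade Permit not required.
Art. VII. does not sell goods at retail; years in business 24 ≤ 29 → Regulatory Certificate not required.
Art. VIII. is a home-based business (not: occupies leased commercial space) → Standard Permit not required.
Art. IX. years in business 24 ≥ 14; dispenses prescription medication; stores flammable materials → Established Business License required.

Established Business License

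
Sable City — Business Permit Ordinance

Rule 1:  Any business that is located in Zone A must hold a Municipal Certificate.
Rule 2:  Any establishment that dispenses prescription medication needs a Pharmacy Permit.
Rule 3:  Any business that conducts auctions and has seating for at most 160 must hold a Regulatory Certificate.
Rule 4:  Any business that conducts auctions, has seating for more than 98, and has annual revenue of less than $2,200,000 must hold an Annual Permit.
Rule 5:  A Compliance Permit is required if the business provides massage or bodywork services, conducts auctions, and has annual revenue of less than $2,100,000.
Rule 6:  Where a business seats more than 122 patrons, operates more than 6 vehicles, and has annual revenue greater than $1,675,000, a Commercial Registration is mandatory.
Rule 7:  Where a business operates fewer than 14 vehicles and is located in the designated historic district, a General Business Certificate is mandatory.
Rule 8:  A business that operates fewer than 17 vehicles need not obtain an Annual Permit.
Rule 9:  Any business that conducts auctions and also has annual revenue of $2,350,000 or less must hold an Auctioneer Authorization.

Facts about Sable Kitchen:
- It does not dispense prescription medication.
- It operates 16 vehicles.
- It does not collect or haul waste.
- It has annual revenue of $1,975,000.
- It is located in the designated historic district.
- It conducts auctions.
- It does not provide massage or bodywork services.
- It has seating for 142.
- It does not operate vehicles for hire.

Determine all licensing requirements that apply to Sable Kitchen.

Auctioneer Authorization, Commercial Registration, Regulatory Certificate

Rule 1: is located in the designated historic district (not: is located in Zone A) → Municipal Certificate not required.
Rule 2: does not dispense prescription medication → Pharmacy Permit not required.
Rule 3: conducts auctions; seating 142 ≤ 160 → Regulatory Certificate required.
Rule 4: conducts auctions; seating 142 > 98; revenue $1,975,000 < $2,200,000 → Annual Permit required.
Rule 5: does not provide massage or bodywork services; conducts auctions; revenue $1,975,000 < $2,100,000 → Compliance Permit not required.
Rule 6: seating 142 > 122; vehicles 16 > 6; revenue $1,975,000 > $1,675,000 → Commercial Registration required.
Rule 7: vehicles 16 ≥ 14; is located in the designated historic district → General Business Certificate not required.
Rule 8: vehicles 16 < 17 → exempt from Annual Permit.
Rule 9: conducts auctions; revenue $1,975,000 ≤ $2,350,000 → Auctioneer Authorization required.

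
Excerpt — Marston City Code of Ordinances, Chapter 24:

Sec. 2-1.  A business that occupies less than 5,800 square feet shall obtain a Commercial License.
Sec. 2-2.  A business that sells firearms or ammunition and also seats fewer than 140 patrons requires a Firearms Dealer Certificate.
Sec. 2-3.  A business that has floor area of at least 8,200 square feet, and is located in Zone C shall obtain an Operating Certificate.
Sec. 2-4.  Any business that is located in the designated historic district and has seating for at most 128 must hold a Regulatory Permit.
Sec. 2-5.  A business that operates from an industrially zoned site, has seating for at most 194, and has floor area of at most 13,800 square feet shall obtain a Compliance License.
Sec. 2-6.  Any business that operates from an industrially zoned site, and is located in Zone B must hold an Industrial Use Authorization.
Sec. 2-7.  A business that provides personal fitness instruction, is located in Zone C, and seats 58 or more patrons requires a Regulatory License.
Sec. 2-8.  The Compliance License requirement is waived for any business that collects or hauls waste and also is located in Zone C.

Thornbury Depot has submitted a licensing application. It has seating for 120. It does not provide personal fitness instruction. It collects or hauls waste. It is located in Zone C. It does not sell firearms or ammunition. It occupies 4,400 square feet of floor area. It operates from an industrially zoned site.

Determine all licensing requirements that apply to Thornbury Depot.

Sec. 2-1. floor area 4,400 square feet < 5,800 square feet → Commercial License required.
Sec. 2-2. does not sell firearms or ammunition; seating 120 < 140 → Firearms Dealer Certificate not required.
Sec. 2-3. floor area 4,400 square feet < 8,200 square feet; is located in Zone C → Operating Certificate not required.
Sec. 2-4. is located in Zone C (not: is located in the designated historic district); seating 120 ≤ 128 → Regulatory Permit not required.
Sec. 2-5. operates from an industrially zoned site; seating 120 ≤ 194; floor area 4,400 square feet ≤ 13,800 square feet → Compliance License required.
Sec. 2-6. operates from an industrially zoned site; is located in Zone C (not: is located in Zone B) → Industrial Use Authorization not required.
Sec. 2-7. does not provide personal fitness instruction; is located in Zone C; seating 120 ≥ 58 → Regulatory License not required.
Sec. 2-8. collects or hauls waste; is located in Zone C → exempt from Compliance License.

Commercial License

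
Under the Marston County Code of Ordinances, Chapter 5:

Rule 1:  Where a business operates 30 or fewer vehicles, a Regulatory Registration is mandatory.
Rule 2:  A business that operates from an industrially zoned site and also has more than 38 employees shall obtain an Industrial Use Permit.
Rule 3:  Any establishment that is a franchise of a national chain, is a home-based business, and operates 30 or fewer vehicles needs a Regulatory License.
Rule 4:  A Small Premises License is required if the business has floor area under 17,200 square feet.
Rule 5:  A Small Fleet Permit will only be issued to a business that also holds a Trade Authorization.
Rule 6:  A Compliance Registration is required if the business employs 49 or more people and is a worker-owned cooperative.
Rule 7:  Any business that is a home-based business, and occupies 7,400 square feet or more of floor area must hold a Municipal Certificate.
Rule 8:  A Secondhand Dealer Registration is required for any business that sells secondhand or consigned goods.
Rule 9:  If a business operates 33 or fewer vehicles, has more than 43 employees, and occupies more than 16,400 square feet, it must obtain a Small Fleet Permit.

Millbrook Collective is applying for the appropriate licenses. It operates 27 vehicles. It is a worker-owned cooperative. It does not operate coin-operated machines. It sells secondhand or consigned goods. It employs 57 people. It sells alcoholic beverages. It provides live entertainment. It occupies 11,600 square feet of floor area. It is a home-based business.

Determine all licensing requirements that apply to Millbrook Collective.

Compliance Registration, Municipal Certificate, Regulatory Registration, Secondhand Dealer Registration, Small Premises License

Rule 1: vehicles 27 ≤ 30 → Regulatory Registration required.
Rule 2: is a home-based business (not: operates from an industrially zoned site); employees 57 > 38 → Industrial Use Permit not required.
Rule 3: is a worker-owned cooperative (not: is a franchise of a national chain); is a home-based business; vehicles 27 ≤ 30 → Regulatory License not required.
Rule 4: floor area 11,600 square feet < 17,200 square feet → Small Premises License required.
Rule 5: Small Fleet Permit is not required → no effect.
Rule 6: employees 57 ≥ 49; is a worker-owned cooperative → Compliance Registration required.
Rule 7: is a home-based business; floor area 11,600 square feet ≥ 7,400 square feet → Municipal Certificate required.
Rule 8: sells secondhand or consigned goods → Secondhand Dealer Registration required.
Rule 9: vehicles 27 ≤ 33; employees 57 > 43; floor area 11,600 square feet ≤ 16,400 square feet → Small Fleet Permit not required.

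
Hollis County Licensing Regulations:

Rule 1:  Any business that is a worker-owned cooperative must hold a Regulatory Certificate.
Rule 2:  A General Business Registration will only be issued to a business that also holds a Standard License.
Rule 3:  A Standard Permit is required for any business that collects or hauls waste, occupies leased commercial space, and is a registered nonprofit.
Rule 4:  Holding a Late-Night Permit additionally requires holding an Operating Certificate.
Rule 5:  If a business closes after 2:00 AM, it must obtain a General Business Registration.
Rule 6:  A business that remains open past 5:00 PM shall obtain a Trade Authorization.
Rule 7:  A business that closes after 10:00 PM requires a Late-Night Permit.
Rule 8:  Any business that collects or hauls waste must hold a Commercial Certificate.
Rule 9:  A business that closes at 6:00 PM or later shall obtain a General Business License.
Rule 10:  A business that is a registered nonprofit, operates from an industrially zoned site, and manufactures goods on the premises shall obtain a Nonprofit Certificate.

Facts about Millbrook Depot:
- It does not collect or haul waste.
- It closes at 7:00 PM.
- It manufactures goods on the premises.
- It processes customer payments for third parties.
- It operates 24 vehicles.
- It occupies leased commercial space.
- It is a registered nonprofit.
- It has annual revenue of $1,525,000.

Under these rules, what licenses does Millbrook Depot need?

Rule 1: is a registered nonprofit (not: is a worker-owned cooperative) → Regulatory Certificate not required.
Rule 2: General Business Registration is not required → no effect.
Rule 3: does not collect or haul waste; occupies leased commercial space; is a registered nonprofit → Standard Permit not required.
Rule 4: Late-Night Permit is not required → no effect.
Rule 5: closes 7:00 PM, at/before 2:00 AM → General Business Registration not required.
Rule 6: closes 7:00 PM, after 5:00 PM → Trade Authorization required.
Rule 7: closes 7:00 PM, at/before 10:00 PM → Late-Night Permit not required.
Rule 8: does not collect or haul waste → Commercial Certificate not required.
Rule 9: closes 7:00 PM, after 6:00 PM → General Business License required.
Rule 10: is a registered nonprofit; occupies leased commercial space (not: operates from an industrially zoned site); manufactures goods on the premises → Nonprofit Certificate not required.

General Business License, Trade Authorization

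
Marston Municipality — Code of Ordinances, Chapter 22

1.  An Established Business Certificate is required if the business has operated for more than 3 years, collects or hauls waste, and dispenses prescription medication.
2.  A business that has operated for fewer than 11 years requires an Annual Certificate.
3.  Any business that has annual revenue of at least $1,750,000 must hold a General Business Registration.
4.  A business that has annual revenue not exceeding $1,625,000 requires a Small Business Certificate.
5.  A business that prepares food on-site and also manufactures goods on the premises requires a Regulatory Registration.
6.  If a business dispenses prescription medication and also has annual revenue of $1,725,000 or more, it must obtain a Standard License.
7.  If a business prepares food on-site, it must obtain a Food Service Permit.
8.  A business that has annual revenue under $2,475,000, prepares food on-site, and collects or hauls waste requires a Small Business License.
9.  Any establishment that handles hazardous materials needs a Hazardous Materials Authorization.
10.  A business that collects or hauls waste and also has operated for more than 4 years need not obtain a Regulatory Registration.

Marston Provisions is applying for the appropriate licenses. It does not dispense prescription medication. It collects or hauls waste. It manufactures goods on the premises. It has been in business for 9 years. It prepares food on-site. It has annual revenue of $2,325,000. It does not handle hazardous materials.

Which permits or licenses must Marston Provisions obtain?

1. years in business 9 > 3; collects or hauls waste; does not dispense prescription medication → Established Business Certificate not required.
2. years in business 9 < 11 → Annual Certificate required.
3. revenue $2,325,000 ≥ $1,750,000 → General Business Registration required.
4. revenue $2,325,000 > $1,625,000 → Small Business Certificate not required.
5. prepares food on-site; manufactures goods on the premises → Regulatory Registration required.
6. does not dispense prescription medication; revenue $2,325,000 ≥ $1,725,000 → Standard License not required.
7. prepares food on-site → Food Service Permit required.
8. revenue $2,325,000 < $2,475,000; prepares food on-site; collects or hauls waste → Small Business License required.
9. does not handle hazardous materials → Hazardous Materials Authorization not required.
10. collects or hauls waste; years in business 9 > 4 → exempt from Regulatory Registration.

Annual Certificate, Food Service Permit, General Business Registration, Small Business License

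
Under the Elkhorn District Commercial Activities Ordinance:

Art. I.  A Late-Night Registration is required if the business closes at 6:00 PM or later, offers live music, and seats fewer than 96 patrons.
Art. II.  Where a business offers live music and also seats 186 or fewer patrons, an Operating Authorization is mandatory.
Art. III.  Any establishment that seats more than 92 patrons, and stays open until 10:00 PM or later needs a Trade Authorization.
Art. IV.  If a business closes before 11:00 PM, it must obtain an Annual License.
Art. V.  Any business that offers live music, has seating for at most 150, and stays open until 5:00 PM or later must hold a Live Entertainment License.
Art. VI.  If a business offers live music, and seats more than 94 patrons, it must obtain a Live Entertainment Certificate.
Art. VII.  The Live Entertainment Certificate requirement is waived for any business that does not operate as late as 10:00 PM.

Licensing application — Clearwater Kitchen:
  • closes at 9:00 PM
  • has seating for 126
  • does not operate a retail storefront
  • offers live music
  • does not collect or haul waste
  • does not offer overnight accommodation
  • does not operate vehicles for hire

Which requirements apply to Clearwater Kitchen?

Annual License, Live Entertainment License, Operating Authorization

Art. I. closes 9:00 PM, after 6:00 PM; offers live music; seating 126 ≥ 96 → Late-Night Registration not required.
Art. II. offers live music; seating 126 ≤ 186 → Operating Authorization required.
Art. III. seating 126 > 92; closes 9:00 PM, at/before 10:00 PM → Trade Authorization not required.
Art. IV. closes 9:00 PM, at/before 11:00 PM → Annual License required.
Art. V. offers live music; seating 126 ≤ 150; closes 9:00 PM, after 5:00 PM → Live Entertainment License required.
Art. VI. offers live music; seating 126 > 94 → Live Entertainment Certificate required.
Art. VII. closes 9:00 PM, at/before 10:00 PM → exempt from Live Entertainment Certificate.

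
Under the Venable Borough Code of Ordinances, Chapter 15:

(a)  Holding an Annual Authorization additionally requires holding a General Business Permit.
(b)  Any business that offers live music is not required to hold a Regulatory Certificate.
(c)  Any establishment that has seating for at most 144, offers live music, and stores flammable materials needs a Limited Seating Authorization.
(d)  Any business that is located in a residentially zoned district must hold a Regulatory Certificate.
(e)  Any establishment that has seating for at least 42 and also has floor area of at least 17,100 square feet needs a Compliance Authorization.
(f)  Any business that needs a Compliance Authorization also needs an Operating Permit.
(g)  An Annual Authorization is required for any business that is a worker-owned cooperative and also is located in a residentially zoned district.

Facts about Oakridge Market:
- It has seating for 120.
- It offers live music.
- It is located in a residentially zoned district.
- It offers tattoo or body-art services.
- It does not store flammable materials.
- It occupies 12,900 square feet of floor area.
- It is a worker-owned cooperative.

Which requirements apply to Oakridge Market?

Annual Authorization, General Business Permit

(a) Annual Authorization is required → General Business Permit also required.
(b) offers live music → exempt from Regulatory Certificate.
(c) seating 120 ≤ 144; offers live music; does not store flammable materials → Limited Seating Authorization not required.
(d) is located in a residentially zoned district → Regulatory Certificate required.
(e) seating 120 ≥ 42; floor area 12,900 square feet < 17,100 square feet → Compliance Authorization not required.
(f) Compliance Authorization is not required → no effect.
(g) is a worker-owned cooperative; is located in a residentially zoned district → Annual Authorization required.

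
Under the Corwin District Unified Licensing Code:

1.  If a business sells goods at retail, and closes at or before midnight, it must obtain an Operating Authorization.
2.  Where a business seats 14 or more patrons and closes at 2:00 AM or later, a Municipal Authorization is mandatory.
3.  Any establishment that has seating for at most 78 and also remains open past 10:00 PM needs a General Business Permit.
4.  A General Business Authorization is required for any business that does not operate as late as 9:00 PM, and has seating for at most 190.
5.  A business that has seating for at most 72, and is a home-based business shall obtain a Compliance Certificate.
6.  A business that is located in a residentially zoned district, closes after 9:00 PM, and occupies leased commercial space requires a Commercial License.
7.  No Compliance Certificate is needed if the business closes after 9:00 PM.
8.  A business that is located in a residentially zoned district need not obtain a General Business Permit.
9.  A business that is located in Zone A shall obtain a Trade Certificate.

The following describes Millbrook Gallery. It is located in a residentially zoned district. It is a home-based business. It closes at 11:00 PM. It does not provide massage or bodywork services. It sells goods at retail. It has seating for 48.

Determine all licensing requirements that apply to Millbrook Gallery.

Operating Authorization

1. sells goods at retail; closes 11:00 PM, at/before midnight → Operating Authorization required.
2. seating 48 ≥ 14; closes 11:00 PM, at/before 2:00 AM → Municipal Authorization not required.
3. seating 48 ≤ 78; closes 11:00 PM, after 10:00 PM → General Business Permit required.
4. closes 11:00 PM, after 9:00 PM; seating 48 ≤ 190 → General Business Authorization not required.
5. seating 48 ≤ 72; is a home-based business → Compliance Certificate required.
6. is located in a residentially zoned district; closes 11:00 PM, after 9:00 PM; is a home-based business (not: occupies leased commercial space) → Commercial License not required.
7. closes 11:00 PM, after 9:00 PM → exempt from Compliance Certificate.
8. is located in a residentially zoned district → exempt from General Business Permit.
9. is located in a residentially zoned district (not: is located in Zone A) → Trade Certificate not required.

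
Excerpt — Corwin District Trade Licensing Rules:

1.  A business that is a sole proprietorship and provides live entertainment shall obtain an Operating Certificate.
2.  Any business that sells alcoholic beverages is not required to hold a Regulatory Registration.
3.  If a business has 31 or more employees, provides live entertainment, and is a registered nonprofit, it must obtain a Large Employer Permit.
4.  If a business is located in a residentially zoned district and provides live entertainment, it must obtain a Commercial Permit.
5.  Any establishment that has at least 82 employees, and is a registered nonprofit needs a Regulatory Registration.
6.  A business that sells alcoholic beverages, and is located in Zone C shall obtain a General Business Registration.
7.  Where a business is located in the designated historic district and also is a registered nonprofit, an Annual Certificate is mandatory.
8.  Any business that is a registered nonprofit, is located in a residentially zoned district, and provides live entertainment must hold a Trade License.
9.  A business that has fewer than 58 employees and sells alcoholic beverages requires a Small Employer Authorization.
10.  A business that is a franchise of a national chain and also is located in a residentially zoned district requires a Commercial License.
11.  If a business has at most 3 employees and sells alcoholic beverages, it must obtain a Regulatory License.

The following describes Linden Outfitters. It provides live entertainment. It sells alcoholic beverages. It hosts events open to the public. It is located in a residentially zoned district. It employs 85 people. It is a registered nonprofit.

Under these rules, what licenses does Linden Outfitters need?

Commercial Permit, Large Employer Permit, Trade License

1. is a registered nonprofit (not: is a sole proprietorship); provides live entertainment → Operating Certificate not required.
2. sells alcoholic beverages → exempt from Regulatory Registration.
3. employees 85 ≥ 31; provides live entertainment; is a registered nonprofit → Large Employer Permit required.
4. is located in a residentially zoned district; provides live entertainment → Commercial Permit required.
5. employees 85 ≥ 82; is a registered nonprofit → Regulatory Registration required.
6. sells alcoholic beverages; is located in a residentially zoned district (not: is located in Zone C) → General Business Registration not required.
7. is located in a residentially zoned district (not: is located in the designated historic district); is a registered nonprofit → Annual Certificate not required.
8. is a registered nonprofit; is located in a residentially zoned district; provides live entertainment → Trade License required.
9. employees 85 ≥ 58; sells alcoholic beverages → Small Employer Authorization not required.
10. is a registered nonprofit (not: is a franchise of a national chain); is located in a residentially zoned district → Commercial License not required.
11. employees 85 > 3; sells alcoholic beverages → Regulatory License not required.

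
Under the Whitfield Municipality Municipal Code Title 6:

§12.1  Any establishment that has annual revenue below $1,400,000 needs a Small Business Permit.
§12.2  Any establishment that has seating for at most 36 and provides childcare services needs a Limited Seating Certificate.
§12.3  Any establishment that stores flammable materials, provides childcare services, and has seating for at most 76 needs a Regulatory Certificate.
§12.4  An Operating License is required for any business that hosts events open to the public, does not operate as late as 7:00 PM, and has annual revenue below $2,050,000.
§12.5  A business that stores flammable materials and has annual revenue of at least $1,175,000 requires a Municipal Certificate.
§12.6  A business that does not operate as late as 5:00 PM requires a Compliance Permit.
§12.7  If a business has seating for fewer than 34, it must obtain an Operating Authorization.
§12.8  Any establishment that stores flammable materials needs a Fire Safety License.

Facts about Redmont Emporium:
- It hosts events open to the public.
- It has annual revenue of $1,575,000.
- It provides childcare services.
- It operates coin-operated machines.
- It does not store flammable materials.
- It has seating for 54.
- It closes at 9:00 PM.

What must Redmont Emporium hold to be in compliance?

§12.1 revenue $1,575,000 ≥ $1,400,000 → Small Business Permit not required.
§12.2 seating 54 > 36; provides childcare services → Limited Seating Certificate not required.
§12.3 does not store flammable materials; provides childcare services; seating 54 ≤ 76 → Regulatory Certificate not required.
§12.4 hosts events open to the public; closes 9:00 PM, after 7:00 PM; revenue $1,575,000 < $2,050,000 → Operating License not required.
§12.5 does not store flammable materials; revenue $1,575,000 ≥ $1,175,000 → Municipal Certificate not required.
§12.6 closes 9:00 PM, after 5:00 PM → Compliance Permit not required.
§12.7 seating 54 ≥ 34 → Operating Authorization not required.
§12.8 does not store flammable materials → Fire Safety License not required.

None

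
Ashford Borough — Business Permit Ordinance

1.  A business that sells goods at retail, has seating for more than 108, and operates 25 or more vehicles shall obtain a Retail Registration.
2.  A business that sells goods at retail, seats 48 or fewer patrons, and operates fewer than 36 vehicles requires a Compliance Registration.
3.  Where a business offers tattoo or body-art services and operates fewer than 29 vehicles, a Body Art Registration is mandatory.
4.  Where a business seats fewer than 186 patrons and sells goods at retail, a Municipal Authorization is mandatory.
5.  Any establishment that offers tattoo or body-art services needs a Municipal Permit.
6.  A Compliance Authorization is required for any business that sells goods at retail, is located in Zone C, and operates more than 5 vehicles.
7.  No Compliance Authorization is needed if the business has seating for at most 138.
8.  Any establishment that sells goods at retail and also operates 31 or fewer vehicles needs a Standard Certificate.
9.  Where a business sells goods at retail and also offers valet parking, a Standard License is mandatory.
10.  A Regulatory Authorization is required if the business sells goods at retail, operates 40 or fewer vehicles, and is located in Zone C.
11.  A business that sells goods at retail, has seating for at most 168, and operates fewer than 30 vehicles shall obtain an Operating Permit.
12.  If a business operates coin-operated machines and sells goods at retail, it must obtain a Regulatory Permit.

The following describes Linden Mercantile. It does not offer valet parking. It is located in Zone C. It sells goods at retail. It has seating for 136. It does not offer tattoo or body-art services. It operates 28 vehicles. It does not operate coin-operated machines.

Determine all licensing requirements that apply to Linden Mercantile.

Municipal Authorization, Operating Permit, Regulatory Authorization, Retail Registration, Standard Certificate

1. sells goods at retail; seating 136 > 108; vehicles 28 ≥ 25 → Retail Registration required.
2. sells goods at retail; seating 136 > 48; vehicles 28 < 36 → Compliance Registration not required.
3. does not offer tattoo or body-art services; vehicles 28 < 29 → Body Art Registration not required.
4. seating 136 < 186; sells goods at retail → Municipal Authorization required.
5. does not offer tattoo or body-art services → Municipal Permit not required.
6. sells goods at retail; is located in Zone C; vehicles 28 > 5 → Compliance Authorization required.
7. seating 136 ≤ 138 → exempt from Compliance Authorization.
8. sells goods at retail; vehicles 28 ≤ 31 → Standard Certificate required.
9. sells goods at retail; does not offer valet parking → Standard License not required.
10. sells goods at retail; vehicles 28 ≤ 40; is located in Zone C → Regulatory Authorization required.
11. sells goods at retail; seating 136 ≤ 168; vehicles 28 < 30 → Operating Permit required.
12. does not operate coin-operated machines; sells goods at retail → Regulatory Permit not required.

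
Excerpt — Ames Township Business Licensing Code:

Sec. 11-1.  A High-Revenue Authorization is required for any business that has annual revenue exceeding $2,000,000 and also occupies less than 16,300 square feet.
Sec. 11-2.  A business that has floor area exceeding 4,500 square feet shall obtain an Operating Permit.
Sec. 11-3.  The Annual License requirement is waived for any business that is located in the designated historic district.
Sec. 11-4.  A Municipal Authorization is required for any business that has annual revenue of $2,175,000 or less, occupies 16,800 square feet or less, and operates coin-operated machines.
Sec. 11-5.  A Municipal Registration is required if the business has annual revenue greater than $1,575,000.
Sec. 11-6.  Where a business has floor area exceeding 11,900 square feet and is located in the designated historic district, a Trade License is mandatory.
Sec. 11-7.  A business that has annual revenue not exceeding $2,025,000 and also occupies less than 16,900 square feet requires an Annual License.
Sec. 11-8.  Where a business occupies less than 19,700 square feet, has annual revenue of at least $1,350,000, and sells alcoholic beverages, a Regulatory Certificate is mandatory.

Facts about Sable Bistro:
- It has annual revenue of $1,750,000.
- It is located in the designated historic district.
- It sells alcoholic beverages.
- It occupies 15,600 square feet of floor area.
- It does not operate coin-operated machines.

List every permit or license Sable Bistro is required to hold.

Municipal Registration, Operating Permit, Regulatory Certificate, Trade License

Sec. 11-1. revenue $1,750,000 ≤ $2,000,000; floor area 15,600 square feet < 16,300 square feet → High-Revenue Authorization not required.
Sec. 11-2. floor area 15,600 square feet > 4,500 square feet → Operating Permit required.
Sec. 11-3. is located in the designated historic district → exempt from Annual License.
Sec. 11-4. revenue $1,750,000 ≤ $2,175,000; floor area 15,600 square feet ≤ 16,800 square feet; does not operate coin-operated machines → Municipal Authorization not required.
Sec. 11-5. revenue $1,750,000 > $1,575,000 → Municipal Registration required.
Sec. 11-6. floor area 15,600 square feet > 11,900 square feet; is located in the designated historic district → Trade License required.
Sec. 11-7. revenue $1,750,000 ≤ $2,025,000; floor area 15,600 square feet < 16,900 square feet → Annual License required.
Sec. 11-8. floor area 15,600 square feet < 19,700 square feet; revenue $1,750,000 ≥ $1,350,000; sells alcoholic beverages → Regulatory Certificate required.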